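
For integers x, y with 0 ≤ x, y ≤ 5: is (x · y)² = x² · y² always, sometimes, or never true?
Always true

The identity holds for every pair in the range. For instance at (x, y) = (4, 4): both sides equal 256.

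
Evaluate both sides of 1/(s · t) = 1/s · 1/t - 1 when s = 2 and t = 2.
LHS = 1/(2 · 2) = 1/4
RHS = 1/2 · 1/2 - 1 = -3/4

LHS ≠ RHS, so the equation does not hold here.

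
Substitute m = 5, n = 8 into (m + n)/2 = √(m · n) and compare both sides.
LHS = (5 + 8)/2 = 13/2
RHS = √(5 · 8) = 2·√(10) ≈ 6.325

LHS ≠ RHS (they differ by about 0.1754), so the equation does not hold here.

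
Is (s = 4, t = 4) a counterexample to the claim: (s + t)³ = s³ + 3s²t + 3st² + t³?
Substituting s = 4, t = 4:
LHS = (4 + 4)³ = 512
RHS = 4³ + 3·4²·4 + 3·4·4² + 4³ = 512

The sides agree, so this pair does not disprove the claim.

Answer: No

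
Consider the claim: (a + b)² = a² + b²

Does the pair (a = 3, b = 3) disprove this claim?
Yes

Substituting a = 3, b = 3:
LHS = (3 + 3)² = 36
RHS = 3² + 3² = 18

Since LHS ≠ RHS, this pair disproves the claim.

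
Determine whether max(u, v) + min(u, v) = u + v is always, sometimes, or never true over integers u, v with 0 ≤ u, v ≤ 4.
Always true

The identity holds for every pair in the range. For instance at (u, v) = (1, 1): both sides equal 2.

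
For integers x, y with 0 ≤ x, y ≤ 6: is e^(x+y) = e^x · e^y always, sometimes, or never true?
Always true

The identity holds for every pair in the range. For instance at (x, y) = (3, 3): both sides equal e^6 ≈ 403.4.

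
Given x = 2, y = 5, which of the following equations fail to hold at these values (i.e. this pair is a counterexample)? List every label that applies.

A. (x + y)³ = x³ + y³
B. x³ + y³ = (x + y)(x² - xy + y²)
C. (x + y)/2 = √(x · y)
A, C

Evaluating each claim at the given values:
A. LHS = 343, RHS = 133 → fails here (LHS ≠ RHS)
B. LHS = 133, RHS = 133 → holds here (LHS = RHS)
C. LHS = 7/2, RHS = √(10) ≈ 3.162 → fails here (LHS ≠ RHS)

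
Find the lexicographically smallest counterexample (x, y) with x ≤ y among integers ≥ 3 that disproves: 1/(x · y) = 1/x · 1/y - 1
Substituting (3, 3) into the claim:
LHS = 1/(3 · 3) = 1/9
RHS = 1/3 · 1/3 - 1 = -8/9

Since LHS ≠ RHS, this pair disproves the claim, and no lexicographically smaller pair (x ≤ y, integers ≥ 3) does.

For instance (5, 10) is also a counterexample (LHS = 1/50, RHS = -49/50), but it's lexicographically larger.

Answer: (x, y) = (3, 3)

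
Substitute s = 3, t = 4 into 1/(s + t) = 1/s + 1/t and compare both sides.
LHS = 1/(3 + 4) = 1/7
RHS = 1/3 + 1/4 = 7/12

LHS ≠ RHS, so the equation does not hold here.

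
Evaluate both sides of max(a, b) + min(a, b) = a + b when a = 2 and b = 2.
LHS = max(2, 2) + min(2, 2) = 4
RHS = 2 + 2 = 4

LHS = RHS: the two sides agree.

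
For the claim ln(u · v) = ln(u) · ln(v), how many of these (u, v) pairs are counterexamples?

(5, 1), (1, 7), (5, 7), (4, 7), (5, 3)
Testing each pair:
(5, 1): LHS = ln(5) ≈ 1.609, RHS = 0 → counterexample
(1, 7): LHS = ln(7) ≈ 1.946, RHS = 0 → counterexample
(5, 7): LHS = ln(35) ≈ 3.555, RHS = ln(5)·ln(7) ≈ 3.132 → counterexample
(4, 7): LHS = ln(28) ≈ 3.332, RHS = ln(4)·ln(7) ≈ 2.698 → counterexample
(5, 3): LHS = ln(15) ≈ 2.708, RHS = ln(3)·ln(5) ≈ 1.768 → counterexample

That makes 5 counterexamples.

Answer: 5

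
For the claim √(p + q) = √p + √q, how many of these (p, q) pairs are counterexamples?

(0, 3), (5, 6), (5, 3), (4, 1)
Testing each pair:
(0, 3): LHS = √(3) ≈ 1.732, RHS = √(3) ≈ 1.732 → satisfies claim
(5, 6): LHS = √(11) ≈ 3.317, RHS = √(5) + √(6) ≈ 4.686 → counterexample
(5, 3): LHS = 2·√(2) ≈ 2.828, RHS = √(3) + √(5) ≈ 3.968 → counterexample
(4, 1): LHS = √(5) ≈ 2.236, RHS = 3 → counterexample

That makes 3 counterexamples.

Answer: 3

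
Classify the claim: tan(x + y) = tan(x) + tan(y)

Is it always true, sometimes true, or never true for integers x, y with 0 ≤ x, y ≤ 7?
It holds at (x, y) = (2, 0) (both sides equal tan(2) ≈ -2.185), but fails at (x, y) = (5, 7) (LHS = tan(12) ≈ -0.6359, RHS = tan(5) + tan(7) ≈ -2.509).

Answer: Sometimes true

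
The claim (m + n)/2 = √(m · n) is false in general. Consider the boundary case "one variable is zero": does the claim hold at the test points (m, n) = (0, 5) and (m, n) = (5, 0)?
No, fails at both test points

At (0, 5): LHS = 5/2 ≠ RHS = 0
At (5, 0): LHS = 5/2 ≠ RHS = 0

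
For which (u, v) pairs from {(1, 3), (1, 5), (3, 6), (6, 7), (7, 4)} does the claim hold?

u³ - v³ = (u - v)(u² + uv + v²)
Testing each pair:
(1, 3): LHS = -26, RHS = -26 → holds
(1, 5): LHS = -124, RHS = -124 → holds
(3, 6): LHS = -189, RHS = -189 → holds
(6, 7): LHS = -127, RHS = -127 → holds
(7, 4): LHS = 279, RHS = 279 → holds

Every pair satisfies the claim.

Answer: All pairs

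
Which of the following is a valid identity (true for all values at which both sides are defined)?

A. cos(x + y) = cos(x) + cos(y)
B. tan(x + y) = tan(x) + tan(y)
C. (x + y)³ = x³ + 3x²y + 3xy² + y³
A: fails at (4, 4) — LHS = cos(8) ≈ -0.1455, RHS = 2·cos(4) ≈ -1.307.
B: fails at (2, 5) — LHS = tan(7) ≈ 0.8714, RHS = tan(5) + tan(2) ≈ -5.566.
C: holds — e.g. at (5, 8), both sides equal 2197.

Answer: C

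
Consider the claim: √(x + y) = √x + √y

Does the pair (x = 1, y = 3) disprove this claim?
Substituting x = 1, y = 3:
LHS = √(1 + 3) = 2
RHS = √1 + √3 = 1 + √(3) ≈ 2.732

Since LHS ≠ RHS, this pair disproves the claim.

Answer: Yes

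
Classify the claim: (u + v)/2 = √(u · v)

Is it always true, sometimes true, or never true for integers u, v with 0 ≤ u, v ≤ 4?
Sometimes true

It holds at (u, v) = (1, 1) (both sides equal 1), but fails at (u, v) = (3, 1) (LHS = 2, RHS = √(3) ≈ 1.732).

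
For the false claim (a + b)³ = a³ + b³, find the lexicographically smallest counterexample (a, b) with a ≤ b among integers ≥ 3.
Substituting (3, 3) into the claim:
LHS = (3 + 3)³ = 216
RHS = 3³ + 3³ = 54

Since LHS ≠ RHS, this pair disproves the claim, and no lexicographically smaller pair (a ≤ b, integers ≥ 3) does.

For instance (6, 7) is also a counterexample (LHS = 2197, RHS = 559), but it's lexicographically larger.

Answer: (a, b) = (3, 3)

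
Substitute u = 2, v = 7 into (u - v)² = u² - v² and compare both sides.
LHS = (2 - 7)² = 25
RHS = 2² - 7² = -45

LHS ≠ RHS, so the equation does not hold here.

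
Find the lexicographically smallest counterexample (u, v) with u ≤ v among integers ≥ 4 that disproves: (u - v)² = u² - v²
(u, v) = (4, 5)

At (4, 4): both sides equal 0, so it holds there.

Substituting (4, 5) into the claim:
LHS = (4 - 5)² = 1
RHS = 4² - 5² = -9

Since LHS ≠ RHS, this pair disproves the claim, and no lexicographically smaller pair (u ≤ v, integers ≥ 4) does.

For instance (8, 10) is also a counterexample (LHS = 4, RHS = -36), but it's lexicographically larger.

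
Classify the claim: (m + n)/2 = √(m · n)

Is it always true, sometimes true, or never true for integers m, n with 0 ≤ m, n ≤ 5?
It holds at (m, n) = (3, 3) (both sides equal 3), but fails at (m, n) = (4, 1) (LHS = 5/2, RHS = 2).

Answer: Sometimes true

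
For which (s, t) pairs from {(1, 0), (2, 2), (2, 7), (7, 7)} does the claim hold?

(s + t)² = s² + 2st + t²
Testing each pair:
(1, 0): LHS = 1, RHS = 1 → holds
(2, 2): LHS = 16, RHS = 16 → holds
(2, 7): LHS = 81, RHS = 81 → holds
(7, 7): LHS = 196, RHS = 196 → holds

Every pair satisfies the claim.

Answer: All pairs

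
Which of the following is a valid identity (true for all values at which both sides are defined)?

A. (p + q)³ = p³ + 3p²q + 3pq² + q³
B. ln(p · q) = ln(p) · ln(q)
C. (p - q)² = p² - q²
A

A: holds — e.g. at (5, 8), both sides equal 2197.
B: fails at (2, 5) — LHS = ln(10) ≈ 2.303, RHS = ln(2)·ln(5) ≈ 1.116.
C: fails at (1, 5) — LHS = 16, RHS = -24.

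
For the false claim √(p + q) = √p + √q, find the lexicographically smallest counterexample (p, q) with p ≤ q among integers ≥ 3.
Substituting (3, 3) into the claim:
LHS = √(3 + 3) = √(6) ≈ 2.449
RHS = √3 + √3 = 2·√(3) ≈ 3.464

Since LHS ≠ RHS, this pair disproves the claim, and no lexicographically smaller pair (p ≤ q, integers ≥ 3) does.

For instance (8, 8) is also a counterexample (LHS = 4, RHS = 4·√(2) ≈ 5.657), but it's lexicographically larger.

Answer: (p, q) = (3, 3)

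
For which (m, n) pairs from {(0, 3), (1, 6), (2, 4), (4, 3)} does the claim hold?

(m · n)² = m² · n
Testing each pair:
(0, 3): LHS = 0, RHS = 0 → holds
(1, 6): LHS = 36, RHS = 6 → fails
(2, 4): LHS = 64, RHS = 16 → fails
(4, 3): LHS = 144, RHS = 48 → fails

1 of 4 pairs satisfies the claim.

Answer: (0, 3)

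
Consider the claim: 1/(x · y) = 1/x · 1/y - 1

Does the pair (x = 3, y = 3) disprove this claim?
Substituting x = 3, y = 3:
LHS = 1/(3 · 3) = 1/9
RHS = 1/3 · 1/3 - 1 = -8/9

Since LHS ≠ RHS, this pair disproves the claim.

Answer: Yes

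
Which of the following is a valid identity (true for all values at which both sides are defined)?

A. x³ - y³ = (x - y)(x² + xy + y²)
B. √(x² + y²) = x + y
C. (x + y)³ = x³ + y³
A: holds — e.g. at (2, 7), both sides equal -335.
B: fails at (2, 3) — LHS = √(13) ≈ 3.606, RHS = 5.
C: fails at (2, 5) — LHS = 343, RHS = 133.

Answer: A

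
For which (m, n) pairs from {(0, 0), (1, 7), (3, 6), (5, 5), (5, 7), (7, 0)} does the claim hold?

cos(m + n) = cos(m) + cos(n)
None

Testing each pair:
(0, 0): LHS = 1, RHS = 2 → fails
(1, 7): LHS = cos(8) ≈ -0.1455, RHS = cos(1) + cos(7) ≈ 1.294 → fails
(3, 6): LHS = cos(9) ≈ -0.9111, RHS = cos(3) + cos(6) ≈ -0.02982 → fails
(5, 5): LHS = cos(10) ≈ -0.8391, RHS = 2·cos(5) ≈ 0.5673 → fails
(5, 7): LHS = cos(12) ≈ 0.8439, RHS = cos(5) + cos(7) ≈ 1.038 → fails
(7, 0): LHS = cos(7) ≈ 0.7539, RHS = cos(7) + 1 ≈ 1.754 → fails

No pair satisfies the claim.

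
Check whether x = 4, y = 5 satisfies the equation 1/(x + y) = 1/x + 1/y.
Substituting x = 4, y = 5:

LHS = 1/(4 + 5) = 1/9
RHS = 1/4 + 1/5 = 9/20

LHS ≠ RHS, so the equation does not hold at this point.

Answer: Fails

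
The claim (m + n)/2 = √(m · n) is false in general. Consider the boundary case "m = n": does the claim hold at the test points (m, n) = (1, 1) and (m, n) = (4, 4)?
Yes, holds at both test points

At (1, 1): LHS = 1, RHS = 1 → equal
At (4, 4): LHS = 4, RHS = 4 → equal

So the claim does hold at both of these boundary points, even though it is not an identity.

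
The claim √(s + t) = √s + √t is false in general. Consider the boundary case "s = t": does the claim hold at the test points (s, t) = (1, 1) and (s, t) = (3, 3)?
At (1, 1): LHS = √(2) ≈ 1.414 ≠ RHS = 2
At (3, 3): LHS = √(6) ≈ 2.449 ≠ RHS = 2·√(3) ≈ 3.464

Answer: No, fails at both test points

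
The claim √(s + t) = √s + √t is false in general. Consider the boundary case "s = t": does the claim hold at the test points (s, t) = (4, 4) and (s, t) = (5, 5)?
No, fails at both test points

At (4, 4): LHS = 2·√(2) ≈ 2.828 ≠ RHS = 4
At (5, 5): LHS = √(10) ≈ 3.162 ≠ RHS = 2·√(5) ≈ 4.472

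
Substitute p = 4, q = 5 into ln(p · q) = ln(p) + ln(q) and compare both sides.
LHS = ln(4 · 5) = ln(20) ≈ 2.996
RHS = ln(4) + ln(5) ≈ 2.996

LHS = RHS: the two sides agree.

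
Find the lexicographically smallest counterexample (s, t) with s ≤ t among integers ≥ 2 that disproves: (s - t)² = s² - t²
(s, t) = (2, 3)

Substituting (2, 3) into the claim:
LHS = (2 - 3)² = 1
RHS = 2² - 3² = -5

Since LHS ≠ RHS, this pair disproves the claim, and no lexicographically smaller pair (s ≤ t, integers ≥ 2) does.

For instance (4, 7) is also a counterexample (LHS = 9, RHS = -33), but it's lexicographically larger.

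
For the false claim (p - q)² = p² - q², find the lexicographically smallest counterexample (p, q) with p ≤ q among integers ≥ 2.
(p, q) = (2, 3)

At (2, 2): both sides equal 0, so it holds there.

Substituting (2, 3) into the claim:
LHS = (2 - 3)² = 1
RHS = 2² - 3² = -5

Since LHS ≠ RHS, this pair disproves the claim, and no lexicographically smaller pair (p ≤ q, integers ≥ 2) does.

For instance (4, 9) is also a counterexample (LHS = 25, RHS = -65), but it's lexicographically larger.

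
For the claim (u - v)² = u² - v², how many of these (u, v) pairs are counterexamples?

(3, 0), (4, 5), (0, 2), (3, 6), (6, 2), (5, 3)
5

Testing each pair:
(3, 0): LHS = 9, RHS = 9 → satisfies claim
(4, 5): LHS = 1, RHS = -9 → counterexample
(0, 2): LHS = 4, RHS = -4 → counterexample
(3, 6): LHS = 9, RHS = -27 → counterexample
(6, 2): LHS = 16, RHS = 32 → counterexample
(5, 3): LHS = 4, RHS = 16 → counterexample

That makes 5 counterexamples.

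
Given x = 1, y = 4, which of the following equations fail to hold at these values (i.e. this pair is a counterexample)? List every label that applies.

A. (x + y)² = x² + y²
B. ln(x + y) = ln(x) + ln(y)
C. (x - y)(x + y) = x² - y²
Evaluating each claim at the given values:
A. LHS = 25, RHS = 17 → fails here (LHS ≠ RHS)
B. LHS = ln(5) ≈ 1.609, RHS = ln(4) ≈ 1.386 → fails here (LHS ≠ RHS)
C. LHS = -15, RHS = -15 → holds here (LHS = RHS)

Answer: A, B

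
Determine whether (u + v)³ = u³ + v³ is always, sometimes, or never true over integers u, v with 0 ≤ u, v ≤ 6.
Sometimes true

It holds at (u, v) = (2, 0) (both sides equal 8), but fails at (u, v) = (6, 2) (LHS = 512, RHS = 224).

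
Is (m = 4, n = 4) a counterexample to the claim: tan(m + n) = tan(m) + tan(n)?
Substituting m = 4, n = 4:
LHS = tan(4 + 4) = tan(8) ≈ -6.8
RHS = tan(4) + tan(4) = 2·tan(4) ≈ 2.316

Since LHS ≠ RHS, this pair disproves the claim.

Answer: Yes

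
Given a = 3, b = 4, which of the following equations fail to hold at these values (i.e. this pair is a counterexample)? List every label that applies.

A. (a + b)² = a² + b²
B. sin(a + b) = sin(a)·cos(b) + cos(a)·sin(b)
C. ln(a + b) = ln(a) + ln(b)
A, C

Evaluating each claim at the given values:
A. LHS = 49, RHS = 25 → fails here (LHS ≠ RHS)
B. LHS = sin(7) ≈ 0.657, RHS = sin(3)·cos(4) + sin(4)·cos(3) ≈ 0.657 → holds here (LHS = RHS)
C. LHS = ln(7) ≈ 1.946, RHS = ln(3) + ln(4) ≈ 2.485 → fails here (LHS ≠ RHS)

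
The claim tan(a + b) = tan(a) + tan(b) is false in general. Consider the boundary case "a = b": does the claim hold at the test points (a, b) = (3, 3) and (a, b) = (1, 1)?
At (3, 3): LHS = tan(6) ≈ -0.291 ≠ RHS = 2·tan(3) ≈ -0.2851
At (1, 1): LHS = tan(2) ≈ -2.185 ≠ RHS = 2·tan(1) ≈ 3.115

Answer: No, fails at both test points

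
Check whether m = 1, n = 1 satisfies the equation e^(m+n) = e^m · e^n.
Holds

Substituting m = 1, n = 1:

LHS = e^(1+1) = e^2 ≈ 7.389
RHS = e^1 · e^1 = e^2 ≈ 7.389

LHS = RHS, so the equation holds at this point.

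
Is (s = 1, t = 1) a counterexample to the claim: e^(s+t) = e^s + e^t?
Substituting s = 1, t = 1:
LHS = e^(1+1) = e^2 ≈ 7.389
RHS = e^1 + e^1 = 2·e ≈ 5.437

Since LHS ≠ RHS, this pair disproves the claim.

Answer: Yes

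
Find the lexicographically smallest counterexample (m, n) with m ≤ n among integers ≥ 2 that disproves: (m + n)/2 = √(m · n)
Substituting (2, 3) into the claim:
LHS = (2 + 3)/2 = 5/2
RHS = √(2 · 3) = √(6) ≈ 2.449

Since LHS ≠ RHS, this pair disproves the claim, and no lexicographically smaller pair (m ≤ n, integers ≥ 2) does.

For instance (2, 9) is also a counterexample (LHS = 11/2, RHS = 3·√(2) ≈ 4.243), but it's lexicographically larger.

Answer: (m, n) = (2, 3)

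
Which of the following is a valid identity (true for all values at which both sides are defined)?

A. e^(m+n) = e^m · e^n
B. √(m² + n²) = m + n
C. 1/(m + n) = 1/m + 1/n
A

A: holds — e.g. at (2, 5), both sides equal e^7 ≈ 1097.
B: fails at (2, 2) — LHS = 2·√(2) ≈ 2.828, RHS = 4.
C: fails at (2, 2) — LHS = 1/4, RHS = 1.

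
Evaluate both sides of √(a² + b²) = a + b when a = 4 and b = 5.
LHS = √(4² + 5²) = √(41) ≈ 6.403
RHS = 4 + 5 = 9

LHS ≠ RHS (they differ by about 2.597), so the equation does not hold here.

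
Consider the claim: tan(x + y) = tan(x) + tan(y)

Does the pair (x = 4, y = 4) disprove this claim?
Yes

Substituting x = 4, y = 4:
LHS = tan(4 + 4) = tan(8) ≈ -6.8
RHS = tan(4) + tan(4) = 2·tan(4) ≈ 2.316

Since LHS ≠ RHS, this pair disproves the claim.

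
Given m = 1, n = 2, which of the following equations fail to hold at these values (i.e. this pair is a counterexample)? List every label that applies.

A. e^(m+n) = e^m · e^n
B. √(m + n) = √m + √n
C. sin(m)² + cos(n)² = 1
B, C

Evaluating each claim at the given values:
A. LHS = e^3 ≈ 20.09, RHS = e^3 ≈ 20.09 → holds here (LHS = RHS)
B. LHS = √(3) ≈ 1.732, RHS = 1 + √(2) ≈ 2.414 → fails here (LHS ≠ RHS)
C. LHS = cos(2)² + sin(1)² ≈ 0.8813, RHS = 1 → fails here (LHS ≠ RHS)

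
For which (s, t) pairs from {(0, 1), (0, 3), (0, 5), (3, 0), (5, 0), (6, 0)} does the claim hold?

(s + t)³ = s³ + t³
Testing each pair:
(0, 1): LHS = 1, RHS = 1 → holds
(0, 3): LHS = 27, RHS = 27 → holds
(0, 5): LHS = 125, RHS = 125 → holds
(3, 0): LHS = 27, RHS = 27 → holds
(5, 0): LHS = 125, RHS = 125 → holds
(6, 0): LHS = 216, RHS = 216 → holds

Every pair satisfies the claim.

Answer: All pairs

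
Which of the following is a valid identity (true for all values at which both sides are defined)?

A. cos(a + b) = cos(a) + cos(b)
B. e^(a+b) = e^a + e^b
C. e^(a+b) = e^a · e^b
A: fails at (1, 3) — LHS = cos(4) ≈ -0.6536, RHS = cos(3) + cos(1) ≈ -0.4497.
B: fails at (3, 5) — LHS = e^8 ≈ 2981, RHS = e^3 + e^5 ≈ 168.5.
C: holds — e.g. at (3, 4), both sides equal e^7 ≈ 1097.

Answer: C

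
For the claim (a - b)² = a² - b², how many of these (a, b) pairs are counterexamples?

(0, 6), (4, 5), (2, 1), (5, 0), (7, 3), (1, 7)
Testing each pair:
(0, 6): LHS = 36, RHS = -36 → counterexample
(4, 5): LHS = 1, RHS = -9 → counterexample
(2, 1): LHS = 1, RHS = 3 → counterexample
(5, 0): LHS = 25, RHS = 25 → satisfies claim
(7, 3): LHS = 16, RHS = 40 → counterexample
(1, 7): LHS = 36, RHS = -48 → counterexample

That makes 5 counterexamples.

Answer: 5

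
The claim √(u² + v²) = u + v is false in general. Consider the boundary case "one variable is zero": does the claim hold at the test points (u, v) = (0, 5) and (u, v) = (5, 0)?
Yes, holds at both test points

At (0, 5): LHS = 5, RHS = 5 → equal
At (5, 0): LHS = 5, RHS = 5 → equal

So the claim does hold at both of these boundary points, even though it is not an identity.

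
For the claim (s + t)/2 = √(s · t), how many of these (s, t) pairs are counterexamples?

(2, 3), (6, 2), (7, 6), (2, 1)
4

Testing each pair:
(2, 3): LHS = 5/2, RHS = √(6) ≈ 2.449 → counterexample
(6, 2): LHS = 4, RHS = 2·√(3) ≈ 3.464 → counterexample
(7, 6): LHS = 13/2, RHS = √(42) ≈ 6.481 → counterexample
(2, 1): LHS = 3/2, RHS = √(2) ≈ 1.414 → counterexample

That makes 4 counterexamples.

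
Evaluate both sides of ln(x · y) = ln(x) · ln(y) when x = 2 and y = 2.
LHS = ln(2 · 2) = ln(4) ≈ 1.386
RHS = ln(2) · ln(2) = ln(2)² ≈ 0.4805

LHS ≠ RHS (they differ by about 0.9058), so the equation does not hold here.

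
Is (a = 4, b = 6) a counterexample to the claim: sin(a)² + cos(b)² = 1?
Yes

Substituting a = 4, b = 6:
LHS = sin(4)² + cos(6)² ≈ 1.495
RHS = 1

Since LHS ≠ RHS, this pair disproves the claim.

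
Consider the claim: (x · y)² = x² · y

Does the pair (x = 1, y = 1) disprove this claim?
No

Substituting x = 1, y = 1:
LHS = (1 · 1)² = 1
RHS = 1² · 1 = 1

The sides agree, so this pair does not disprove the claim.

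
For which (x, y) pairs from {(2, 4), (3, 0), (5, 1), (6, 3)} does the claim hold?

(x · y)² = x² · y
Testing each pair:
(2, 4): LHS = 64, RHS = 16 → fails
(3, 0): LHS = 0, RHS = 0 → holds
(5, 1): LHS = 25, RHS = 25 → holds
(6, 3): LHS = 324, RHS = 108 → fails

2 of 4 pairs satisfy the claim.

Answer: (3, 0), (5, 1)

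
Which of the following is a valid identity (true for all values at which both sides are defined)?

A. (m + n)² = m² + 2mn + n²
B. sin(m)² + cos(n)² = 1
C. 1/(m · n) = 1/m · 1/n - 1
A: holds — e.g. at (5, 5), both sides equal 100.
B: fails at (5, 8) — LHS = cos(8)² + sin(5)² ≈ 0.9407, RHS = 1.
C: fails at (1, 3) — LHS = 1/3, RHS = -2/3.

Answer: A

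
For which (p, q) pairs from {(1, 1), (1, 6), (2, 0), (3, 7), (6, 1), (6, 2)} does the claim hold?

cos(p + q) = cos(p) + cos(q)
Testing each pair:
(1, 1): LHS = cos(2) ≈ -0.4161, RHS = 2·cos(1) ≈ 1.081 → fails
(1, 6): LHS = cos(7) ≈ 0.7539, RHS = cos(1) + cos(6) ≈ 1.5 → fails
(2, 0): LHS = cos(2) ≈ -0.4161, RHS = cos(2) + 1 ≈ 0.5839 → fails
(3, 7): LHS = cos(10) ≈ -0.8391, RHS = cos(3) + cos(7) ≈ -0.2361 → fails
(6, 1): LHS = cos(7) ≈ 0.7539, RHS = cos(1) + cos(6) ≈ 1.5 → fails
(6, 2): LHS = cos(8) ≈ -0.1455, RHS = cos(2) + cos(6) ≈ 0.544 → fails

No pair satisfies the claim.

Answer: None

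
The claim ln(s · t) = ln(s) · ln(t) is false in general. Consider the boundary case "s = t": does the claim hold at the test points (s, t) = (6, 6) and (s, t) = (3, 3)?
At (6, 6): LHS = ln(36) ≈ 3.584 ≠ RHS = ln(6)² ≈ 3.21
At (3, 3): LHS = ln(9) ≈ 2.197 ≠ RHS = ln(3)² ≈ 1.207

Answer: No, fails at both test points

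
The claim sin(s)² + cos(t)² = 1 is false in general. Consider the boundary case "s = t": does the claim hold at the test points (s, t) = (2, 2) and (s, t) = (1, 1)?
At (2, 2): LHS = cos(2)² + sin(2)² = 1, RHS = 1 → equal
At (1, 1): LHS = cos(1)² + sin(1)² = 1, RHS = 1 → equal

So the claim does hold at both of these boundary points, even though it is not an identity.

Answer: Yes, holds at both test points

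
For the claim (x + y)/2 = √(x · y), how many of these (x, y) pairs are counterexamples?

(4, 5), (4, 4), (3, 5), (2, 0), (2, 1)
Testing each pair:
(4, 5): LHS = 9/2, RHS = 2·√(5) ≈ 4.472 → counterexample
(4, 4): LHS = 4, RHS = 4 → satisfies claim
(3, 5): LHS = 4, RHS = √(15) ≈ 3.873 → counterexample
(2, 0): LHS = 1, RHS = 0 → counterexample
(2, 1): LHS = 3/2, RHS = √(2) ≈ 1.414 → counterexample

That makes 4 counterexamples.

Answer: 4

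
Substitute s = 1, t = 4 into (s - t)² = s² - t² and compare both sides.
LHS = (1 - 4)² = 9
RHS = 1² - 4² = -15

LHS ≠ RHS, so the equation does not hold here.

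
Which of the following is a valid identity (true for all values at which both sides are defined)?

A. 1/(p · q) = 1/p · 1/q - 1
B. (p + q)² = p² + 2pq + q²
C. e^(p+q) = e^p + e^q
A: fails at (2, 2) — LHS = 1/4, RHS = -3/4.
B: holds — e.g. at (2, 7), both sides equal 81.
C: fails at (2, 2) — LHS = e^4 ≈ 54.6, RHS = 2·e^2 ≈ 14.78.

Answer: B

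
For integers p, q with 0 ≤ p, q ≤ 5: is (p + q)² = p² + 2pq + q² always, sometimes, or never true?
The identity holds for every pair in the range. For instance at (p, q) = (3, 3): both sides equal 36.

Answer: Always true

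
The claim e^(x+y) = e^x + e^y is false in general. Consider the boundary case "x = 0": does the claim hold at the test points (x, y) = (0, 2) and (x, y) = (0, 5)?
No, fails at both test points

At (0, 2): LHS = e^2 ≈ 7.389 ≠ RHS = 1 + e^2 ≈ 8.389
At (0, 5): LHS = e^5 ≈ 148.4 ≠ RHS = 1 + e^5 ≈ 149.4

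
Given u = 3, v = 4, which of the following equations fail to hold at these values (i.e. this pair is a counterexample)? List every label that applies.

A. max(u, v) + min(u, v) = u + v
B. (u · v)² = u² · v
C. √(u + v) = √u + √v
Evaluating each claim at the given values:
A. LHS = 7, RHS = 7 → holds here (LHS = RHS)
B. LHS = 144, RHS = 36 → fails here (LHS ≠ RHS)
C. LHS = √(7) ≈ 2.646, RHS = √(3) + 2 ≈ 3.732 → fails here (LHS ≠ RHS)

Answer: B, C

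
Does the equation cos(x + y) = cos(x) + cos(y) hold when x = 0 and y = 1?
Substituting x = 0, y = 1:

LHS = cos(0 + 1) = cos(1) ≈ 0.5403
RHS = cos(0) + cos(1) = cos(1) + 1 ≈ 1.54

LHS ≠ RHS, so the equation does not hold at this point.

Answer: Fails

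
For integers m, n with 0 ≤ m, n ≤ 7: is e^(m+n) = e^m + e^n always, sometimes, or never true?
Never true

The claim fails for every pair in the range. For instance at (m, n) = (3, 5): LHS = e^8 ≈ 2981, RHS = e^3 + e^5 ≈ 168.5.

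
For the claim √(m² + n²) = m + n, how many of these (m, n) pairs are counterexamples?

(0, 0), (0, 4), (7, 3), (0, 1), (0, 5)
Testing each pair:
(0, 0): LHS = 0, RHS = 0 → satisfies claim
(0, 4): LHS = 4, RHS = 4 → satisfies claim
(7, 3): LHS = √(58) ≈ 7.616, RHS = 10 → counterexample
(0, 1): LHS = 1, RHS = 1 → satisfies claim
(0, 5): LHS = 5, RHS = 5 → satisfies claim

That makes 1 counterexample.

Answer: 1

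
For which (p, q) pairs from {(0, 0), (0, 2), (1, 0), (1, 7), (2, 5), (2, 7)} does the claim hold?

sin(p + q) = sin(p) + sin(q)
(0, 0), (0, 2), (1, 0)

Testing each pair:
(0, 0): LHS = 0, RHS = 0 → holds
(0, 2): LHS = sin(2) ≈ 0.9093, RHS = sin(2) ≈ 0.9093 → holds
(1, 0): LHS = sin(1) ≈ 0.8415, RHS = sin(1) ≈ 0.8415 → holds
(1, 7): LHS = sin(8) ≈ 0.9894, RHS = sin(7) + sin(1) ≈ 1.498 → fails
(2, 5): LHS = sin(7) ≈ 0.657, RHS = sin(5) + sin(2) ≈ -0.04963 → fails
(2, 7): LHS = sin(9) ≈ 0.4121, RHS = sin(7) + sin(2) ≈ 1.566 → fails

3 of 6 pairs satisfy the claim.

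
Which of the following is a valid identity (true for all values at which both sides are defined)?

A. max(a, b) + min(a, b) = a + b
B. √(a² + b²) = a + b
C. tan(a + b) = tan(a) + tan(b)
A

A: holds — e.g. at (1, 3), both sides equal 4.
B: fails at (1, 1) — LHS = √(2) ≈ 1.414, RHS = 2.
C: fails at (1, 2) — LHS = tan(3) ≈ -0.1425, RHS = tan(2) + tan(1) ≈ -0.6276.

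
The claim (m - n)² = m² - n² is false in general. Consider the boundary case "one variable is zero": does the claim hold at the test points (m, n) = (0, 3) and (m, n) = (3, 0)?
Only at (3, 0)

At (0, 3): LHS = 9 ≠ RHS = -9
At (3, 0): LHS = 9, RHS = 9 → equal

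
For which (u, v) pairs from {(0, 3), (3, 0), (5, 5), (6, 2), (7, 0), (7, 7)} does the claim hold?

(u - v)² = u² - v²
Testing each pair:
(0, 3): LHS = 9, RHS = -9 → fails
(3, 0): LHS = 9, RHS = 9 → holds
(5, 5): LHS = 0, RHS = 0 → holds
(6, 2): LHS = 16, RHS = 32 → fails
(7, 0): LHS = 49, RHS = 49 → holds
(7, 7): LHS = 0, RHS = 0 → holds

4 of 6 pairs satisfy the claim.

Answer: (3, 0), (5, 5), (7, 0), (7, 7)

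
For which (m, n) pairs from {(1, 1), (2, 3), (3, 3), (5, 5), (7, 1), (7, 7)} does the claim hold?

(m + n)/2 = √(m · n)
Testing each pair:
(1, 1): LHS = 1, RHS = 1 → holds
(2, 3): LHS = 5/2, RHS = √(6) ≈ 2.449 → fails
(3, 3): LHS = 3, RHS = 3 → holds
(5, 5): LHS = 5, RHS = 5 → holds
(7, 1): LHS = 4, RHS = √(7) ≈ 2.646 → fails
(7, 7): LHS = 7, RHS = 7 → holds

4 of 6 pairs satisfy the claim.

Answer: (1, 1), (3, 3), (5, 5), (7, 7)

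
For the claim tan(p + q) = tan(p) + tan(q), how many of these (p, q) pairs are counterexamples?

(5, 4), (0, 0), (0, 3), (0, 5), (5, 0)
Testing each pair:
(5, 4): LHS = tan(9) ≈ -0.4523, RHS = tan(5) + tan(4) ≈ -2.223 → counterexample
(0, 0): LHS = 0, RHS = 0 → satisfies claim
(0, 3): LHS = tan(3) ≈ -0.1425, RHS = tan(3) ≈ -0.1425 → satisfies claim
(0, 5): LHS = tan(5) ≈ -3.381, RHS = tan(5) ≈ -3.381 → satisfies claim
(5, 0): LHS = tan(5) ≈ -3.381, RHS = tan(5) ≈ -3.381 → satisfies claim

That makes 1 counterexample.

Answer: 1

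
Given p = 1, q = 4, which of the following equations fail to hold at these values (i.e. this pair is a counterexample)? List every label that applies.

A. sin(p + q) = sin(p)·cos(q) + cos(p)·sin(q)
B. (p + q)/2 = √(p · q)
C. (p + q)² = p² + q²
Evaluating each claim at the given values:
A. LHS = sin(5) ≈ -0.9589, RHS = sin(1)·cos(4) + sin(4)·cos(1) ≈ -0.9589 → holds here (LHS = RHS)
B. LHS = 5/2, RHS = 2 → fails here (LHS ≠ RHS)
C. LHS = 25, RHS = 17 → fails here (LHS ≠ RHS)

Answer: B, C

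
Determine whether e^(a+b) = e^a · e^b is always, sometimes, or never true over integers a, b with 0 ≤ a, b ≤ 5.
The identity holds for every pair in the range. For instance at (a, b) = (1, 4): both sides equal e^5 ≈ 148.4.

Answer: Always true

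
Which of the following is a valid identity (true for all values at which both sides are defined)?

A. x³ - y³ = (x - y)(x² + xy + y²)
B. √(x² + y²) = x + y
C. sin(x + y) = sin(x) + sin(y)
A: holds — e.g. at (3, 5), both sides equal -98.
B: fails at (1, 1) — LHS = √(2) ≈ 1.414, RHS = 2.
C: fails at (4, 5) — LHS = sin(9) ≈ 0.4121, RHS = sin(5) + sin(4) ≈ -1.716.

Answer: A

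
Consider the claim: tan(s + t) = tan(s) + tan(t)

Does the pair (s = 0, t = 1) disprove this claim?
No

Substituting s = 0, t = 1:
LHS = tan(0 + 1) = tan(1) ≈ 1.557
RHS = tan(0) + tan(1) = tan(1) ≈ 1.557

The sides agree, so this pair does not disprove the claim.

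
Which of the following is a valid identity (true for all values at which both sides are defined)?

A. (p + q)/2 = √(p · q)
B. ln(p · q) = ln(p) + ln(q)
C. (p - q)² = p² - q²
B

A: fails at (1, 5) — LHS = 3, RHS = √(5) ≈ 2.236.
B: holds — e.g. at (2, 2), both sides equal ln(4) ≈ 1.386.
C: fails at (0, 1) — LHS = 1, RHS = -1.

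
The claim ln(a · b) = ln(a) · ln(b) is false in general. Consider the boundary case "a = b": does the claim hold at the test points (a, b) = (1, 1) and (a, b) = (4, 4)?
Only at (1, 1)

At (1, 1): LHS = 0, RHS = 0 → equal
At (4, 4): LHS = ln(16) ≈ 2.773 ≠ RHS = ln(4)² ≈ 1.922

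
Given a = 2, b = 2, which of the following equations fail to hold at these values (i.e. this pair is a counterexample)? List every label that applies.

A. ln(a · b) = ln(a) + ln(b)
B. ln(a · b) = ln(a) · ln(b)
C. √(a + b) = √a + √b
B, C

Evaluating each claim at the given values:
A. LHS = ln(4) ≈ 1.386, RHS = 2·ln(2) ≈ 1.386 → holds here (LHS = RHS)
B. LHS = ln(4) ≈ 1.386, RHS = ln(2)² ≈ 0.4805 → fails here (LHS ≠ RHS)
C. LHS = 2, RHS = 2·√(2) ≈ 2.828 → fails here (LHS ≠ RHS)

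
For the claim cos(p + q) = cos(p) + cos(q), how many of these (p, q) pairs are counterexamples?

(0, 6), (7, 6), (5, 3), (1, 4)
4

Testing each pair:
(0, 6): LHS = cos(6) ≈ 0.9602, RHS = cos(6) + 1 ≈ 1.96 → counterexample
(7, 6): LHS = cos(13) ≈ 0.9074, RHS = cos(7) + cos(6) ≈ 1.714 → counterexample
(5, 3): LHS = cos(8) ≈ -0.1455, RHS = cos(3) + cos(5) ≈ -0.7063 → counterexample
(1, 4): LHS = cos(5) ≈ 0.2837, RHS = cos(4) + cos(1) ≈ -0.1133 → counterexample

That makes 4 counterexamples.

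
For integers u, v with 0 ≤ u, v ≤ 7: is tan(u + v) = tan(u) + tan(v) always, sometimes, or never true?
It holds at (u, v) = (5, 0) (both sides equal tan(5) ≈ -3.381), but fails at (u, v) = (4, 1) (LHS = tan(5) ≈ -3.381, RHS = tan(4) + tan(1) ≈ 2.715).

Answer: Sometimes true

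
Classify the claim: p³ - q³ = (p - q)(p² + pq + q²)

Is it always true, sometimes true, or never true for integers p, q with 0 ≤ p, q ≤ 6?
Always true

The identity holds for every pair in the range. For instance at (p, q) = (2, 4): both sides equal -56.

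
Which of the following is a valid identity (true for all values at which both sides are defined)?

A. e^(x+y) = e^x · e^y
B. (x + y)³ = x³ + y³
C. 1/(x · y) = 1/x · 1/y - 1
A: holds — e.g. at (2, 5), both sides equal e^7 ≈ 1097.
B: fails at (1, 5) — LHS = 216, RHS = 126.
C: fails at (3, 4) — LHS = 1/12, RHS = -11/12.

Answer: A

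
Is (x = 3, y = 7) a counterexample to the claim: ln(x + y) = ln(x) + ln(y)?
Substituting x = 3, y = 7:
LHS = ln(3 + 7) = ln(10) ≈ 2.303
RHS = ln(3) + ln(7) ≈ 3.045

Since LHS ≠ RHS, this pair disproves the claim.

Answer: Yes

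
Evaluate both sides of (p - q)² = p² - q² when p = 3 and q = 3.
LHS = (3 - 3)² = 0
RHS = 3² - 3² = 0

LHS = RHS: the two sides agree.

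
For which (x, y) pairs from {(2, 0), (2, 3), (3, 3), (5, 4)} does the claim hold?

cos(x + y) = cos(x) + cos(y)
None

Testing each pair:
(2, 0): LHS = cos(2) ≈ -0.4161, RHS = cos(2) + 1 ≈ 0.5839 → fails
(2, 3): LHS = cos(5) ≈ 0.2837, RHS = cos(3) + cos(2) ≈ -1.406 → fails
(3, 3): LHS = cos(6) ≈ 0.9602, RHS = 2·cos(3) ≈ -1.98 → fails
(5, 4): LHS = cos(9) ≈ -0.9111, RHS = cos(4) + cos(5) ≈ -0.37 → fails

No pair satisfies the claim.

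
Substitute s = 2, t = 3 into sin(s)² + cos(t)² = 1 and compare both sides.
LHS = sin(2)² + cos(3)² ≈ 1.807
RHS = 1

LHS ≠ RHS (they differ by about 0.8069), so the equation does not hold here.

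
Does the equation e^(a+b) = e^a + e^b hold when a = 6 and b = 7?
Substituting a = 6, b = 7:

LHS = e^(6+7) = e^13 ≈ 442413.4
RHS = e^6 + e^7 ≈ 1500

LHS ≠ RHS, so the equation does not hold at this point.

Answer: Fails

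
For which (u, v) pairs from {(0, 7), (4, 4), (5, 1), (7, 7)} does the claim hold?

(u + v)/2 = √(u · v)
Testing each pair:
(0, 7): LHS = 7/2, RHS = 0 → fails
(4, 4): LHS = 4, RHS = 4 → holds
(5, 1): LHS = 3, RHS = √(5) ≈ 2.236 → fails
(7, 7): LHS = 7, RHS = 7 → holds

2 of 4 pairs satisfy the claim.

Answer: (4, 4), (7, 7)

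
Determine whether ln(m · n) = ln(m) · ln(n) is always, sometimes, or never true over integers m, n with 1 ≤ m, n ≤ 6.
Sometimes true

It holds at (m, n) = (1, 1) (both sides equal 0), but fails at (m, n) = (6, 1) (LHS = ln(6) ≈ 1.792, RHS = 0).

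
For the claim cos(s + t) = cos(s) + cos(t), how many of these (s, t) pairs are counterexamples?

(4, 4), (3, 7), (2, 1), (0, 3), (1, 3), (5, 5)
Testing each pair:
(4, 4): LHS = cos(8) ≈ -0.1455, RHS = 2·cos(4) ≈ -1.307 → counterexample
(3, 7): LHS = cos(10) ≈ -0.8391, RHS = cos(3) + cos(7) ≈ -0.2361 → counterexample
(2, 1): LHS = cos(3) ≈ -0.99, RHS = cos(2) + cos(1) ≈ 0.1242 → counterexample
(0, 3): LHS = cos(3) ≈ -0.99, RHS = cos(3) + 1 ≈ 0.01001 → counterexample
(1, 3): LHS = cos(4) ≈ -0.6536, RHS = cos(3) + cos(1) ≈ -0.4497 → counterexample
(5, 5): LHS = cos(10) ≈ -0.8391, RHS = 2·cos(5) ≈ 0.5673 → counterexample

That makes 6 counterexamples.

Answer: 6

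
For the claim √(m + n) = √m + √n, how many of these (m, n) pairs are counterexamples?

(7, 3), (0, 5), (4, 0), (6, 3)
2

Testing each pair:
(7, 3): LHS = √(10) ≈ 3.162, RHS = √(3) + √(7) ≈ 4.378 → counterexample
(0, 5): LHS = √(5) ≈ 2.236, RHS = √(5) ≈ 2.236 → satisfies claim
(4, 0): LHS = 2, RHS = 2 → satisfies claim
(6, 3): LHS = 3, RHS = √(3) + √(6) ≈ 4.182 → counterexample

That makes 2 counterexamples.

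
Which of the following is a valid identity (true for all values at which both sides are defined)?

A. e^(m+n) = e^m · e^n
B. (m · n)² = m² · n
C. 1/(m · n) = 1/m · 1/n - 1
A

A: holds — e.g. at (1, 2), both sides equal e^3 ≈ 20.09.
B: fails at (4, 6) — LHS = 576, RHS = 96.
C: fails at (3, 5) — LHS = 1/15, RHS = -14/15.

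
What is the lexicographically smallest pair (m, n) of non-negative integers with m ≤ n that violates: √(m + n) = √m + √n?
(m, n) = (1, 1)

At (0, 3): both sides equal √(3) ≈ 1.732, so it holds there.

Substituting (1, 1) into the claim:
LHS = √(1 + 1) = √(2) ≈ 1.414
RHS = √1 + √1 = 2

Since LHS ≠ RHS, this pair disproves the claim, and no lexicographically smaller pair (m ≤ n, non-negative integers) does.

For instance (3, 5) is also a counterexample (LHS = 2·√(2) ≈ 2.828, RHS = √(3) + √(5) ≈ 3.968), but it's lexicographically larger.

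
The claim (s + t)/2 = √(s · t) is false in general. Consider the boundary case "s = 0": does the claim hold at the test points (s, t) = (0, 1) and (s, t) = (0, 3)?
At (0, 1): LHS = 1/2 ≠ RHS = 0
At (0, 3): LHS = 3/2 ≠ RHS = 0

Answer: No, fails at both test points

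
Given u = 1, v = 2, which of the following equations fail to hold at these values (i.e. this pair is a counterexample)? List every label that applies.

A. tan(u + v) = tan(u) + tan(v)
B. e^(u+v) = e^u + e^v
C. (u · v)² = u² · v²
Evaluating each claim at the given values:
A. LHS = tan(3) ≈ -0.1425, RHS = tan(2) + tan(1) ≈ -0.6276 → fails here (LHS ≠ RHS)
B. LHS = e^3 ≈ 20.09, RHS = e + e^2 ≈ 10.11 → fails here (LHS ≠ RHS)
C. LHS = 4, RHS = 4 → holds here (LHS = RHS)

Answer: A, B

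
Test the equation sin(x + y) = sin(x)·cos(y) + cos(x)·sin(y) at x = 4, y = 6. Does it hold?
Substituting x = 4, y = 6:

LHS = sin(4 + 6) = sin(10) ≈ -0.544
RHS = sin(4)·cos(6) + cos(4)·sin(6) = sin(4)·cos(6) + sin(6)·cos(4) ≈ -0.544

LHS = RHS, so the equation holds at this point.

Answer: Holds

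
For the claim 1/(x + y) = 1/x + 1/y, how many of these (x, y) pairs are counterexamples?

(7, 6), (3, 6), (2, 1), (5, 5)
4

Testing each pair:
(7, 6): LHS = 1/13, RHS = 13/42 → counterexample
(3, 6): LHS = 1/9, RHS = 1/2 → counterexample
(2, 1): LHS = 1/3, RHS = 3/2 → counterexample
(5, 5): LHS = 1/10, RHS = 2/5 → counterexample

That makes 4 counterexamples.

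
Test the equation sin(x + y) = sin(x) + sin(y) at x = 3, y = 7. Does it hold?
Substituting x = 3, y = 7:

LHS = sin(3 + 7) = sin(10) ≈ -0.544
RHS = sin(3) + sin(7) ≈ 0.7981

LHS ≠ RHS, so the equation does not hold at this point.

Answer: Fails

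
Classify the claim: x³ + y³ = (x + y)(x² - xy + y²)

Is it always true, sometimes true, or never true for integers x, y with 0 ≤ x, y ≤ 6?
The identity holds for every pair in the range. For instance at (x, y) = (2, 0): both sides equal 8.

Answer: Always true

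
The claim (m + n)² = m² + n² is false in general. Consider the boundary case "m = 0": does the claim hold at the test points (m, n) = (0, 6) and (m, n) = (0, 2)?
At (0, 6): LHS = 36, RHS = 36 → equal
At (0, 2): LHS = 4, RHS = 4 → equal

So the claim does hold at both of these boundary points, even though it is not an identity.

Answer: Yes, holds at both test points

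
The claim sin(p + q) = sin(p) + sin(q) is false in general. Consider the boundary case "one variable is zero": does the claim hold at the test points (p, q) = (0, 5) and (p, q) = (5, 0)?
Yes, holds at both test points

At (0, 5): LHS = sin(5) ≈ -0.9589, RHS = sin(5) ≈ -0.9589 → equal
At (5, 0): LHS = sin(5) ≈ -0.9589, RHS = sin(5) ≈ -0.9589 → equal

So the claim does hold at both of these boundary points, even though it is not an identity.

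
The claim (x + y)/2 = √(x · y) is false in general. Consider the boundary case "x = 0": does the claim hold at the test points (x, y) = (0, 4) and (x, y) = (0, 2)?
At (0, 4): LHS = 2 ≠ RHS = 0
At (0, 2): LHS = 1 ≠ RHS = 0

Answer: No, fails at both test points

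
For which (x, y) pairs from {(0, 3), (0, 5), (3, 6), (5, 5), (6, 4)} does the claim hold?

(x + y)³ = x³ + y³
Testing each pair:
(0, 3): LHS = 27, RHS = 27 → holds
(0, 5): LHS = 125, RHS = 125 → holds
(3, 6): LHS = 729, RHS = 243 → fails
(5, 5): LHS = 1000, RHS = 250 → fails
(6, 4): LHS = 1000, RHS = 280 → fails

2 of 5 pairs satisfy the claim.

Answer: (0, 3), (0, 5)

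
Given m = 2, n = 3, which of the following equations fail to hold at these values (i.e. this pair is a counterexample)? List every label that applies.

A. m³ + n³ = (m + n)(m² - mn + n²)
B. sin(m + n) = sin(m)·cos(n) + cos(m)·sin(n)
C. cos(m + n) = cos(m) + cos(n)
C

Evaluating each claim at the given values:
A. LHS = 35, RHS = 35 → holds here (LHS = RHS)
B. LHS = sin(5) ≈ -0.9589, RHS = sin(2)·cos(3) + sin(3)·cos(2) ≈ -0.9589 → holds here (LHS = RHS)
C. LHS = cos(5) ≈ 0.2837, RHS = cos(3) + cos(2) ≈ -1.406 → fails here (LHS ≠ RHS)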